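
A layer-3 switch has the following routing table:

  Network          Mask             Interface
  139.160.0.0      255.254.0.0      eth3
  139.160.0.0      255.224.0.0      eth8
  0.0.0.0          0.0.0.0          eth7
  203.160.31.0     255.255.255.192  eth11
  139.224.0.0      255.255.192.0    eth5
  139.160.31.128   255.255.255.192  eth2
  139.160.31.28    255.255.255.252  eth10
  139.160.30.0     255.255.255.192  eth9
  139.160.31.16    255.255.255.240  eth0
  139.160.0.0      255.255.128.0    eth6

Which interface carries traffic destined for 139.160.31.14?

eth6

Routes whose prefix contains 139.160.31.14:
  0.0.0.0/0 (default, matches everything) -> eth7
  139.160.0.0/11 (139.160.0.0 - 139.191.255.255) -> eth8
  139.160.0.0/15 (139.160.0.0 - 139.161.255.255) -> eth3
  139.160.0.0/17 (139.160.0.0 - 139.160.127.255) -> eth6
More-specific entries that do NOT match:
  139.160.31.28/30 (139.160.31.28 - 139.160.31.31) does not contain 139.160.31.14
  139.160.31.16/28 (139.160.31.16 - 139.160.31.31) does not contain 139.160.31.14
  203.160.31.0/26 (203.160.31.0 - 203.160.31.63) does not contain 139.160.31.14
  139.160.31.128/26 (139.160.31.128 - 139.160.31.191) does not contain 139.160.31.14
  139.160.30.0/26 (139.160.30.0 - 139.160.30.63) does not contain 139.160.31.14
  139.224.0.0/18 (139.224.0.0 - 139.224.63.255) does not contain 139.160.31.14
Longest matching prefix is /17 -> interface eth6.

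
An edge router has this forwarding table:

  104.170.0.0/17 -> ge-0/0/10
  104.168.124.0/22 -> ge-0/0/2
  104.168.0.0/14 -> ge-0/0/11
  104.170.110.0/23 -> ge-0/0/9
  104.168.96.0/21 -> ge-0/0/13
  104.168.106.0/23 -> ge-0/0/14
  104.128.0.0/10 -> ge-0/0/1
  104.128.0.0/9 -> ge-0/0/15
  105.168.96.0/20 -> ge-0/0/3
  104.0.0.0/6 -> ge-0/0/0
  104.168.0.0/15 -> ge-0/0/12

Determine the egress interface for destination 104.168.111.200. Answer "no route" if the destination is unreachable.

ge-0/0/12

Routes whose prefix contains 104.168.111.200:
  104.0.0.0/6 (104.0.0.0 - 107.255.255.255) -> ge-0/0/0
  104.128.0.0/9 (104.128.0.0 - 104.255.255.255) -> ge-0/0/15
  104.128.0.0/10 (104.128.0.0 - 104.191.255.255) -> ge-0/0/1
  104.168.0.0/14 (104.168.0.0 - 104.171.255.255) -> ge-0/0/11
  104.168.0.0/15 (104.168.0.0 - 104.169.255.255) -> ge-0/0/12
More-specific entries that do NOT match:
  104.170.110.0/23 (104.170.110.0 - 104.170.111.255) does not contain 104.168.111.200
  104.168.106.0/23 (104.168.106.0 - 104.168.107.255) does not contain 104.168.111.200
  104.168.124.0/22 (104.168.124.0 - 104.168.127.255) does not contain 104.168.111.200
  104.168.96.0/21 (104.168.96.0 - 104.168.103.255) does not contain 104.168.111.200
  105.168.96.0/20 (105.168.96.0 - 105.168.111.255) does not contain 104.168.111.200
  104.170.0.0/17 (104.170.0.0 - 104.170.127.255) does not contain 104.168.111.200
Longest matching prefix is /15 -> interface ge-0/0/12.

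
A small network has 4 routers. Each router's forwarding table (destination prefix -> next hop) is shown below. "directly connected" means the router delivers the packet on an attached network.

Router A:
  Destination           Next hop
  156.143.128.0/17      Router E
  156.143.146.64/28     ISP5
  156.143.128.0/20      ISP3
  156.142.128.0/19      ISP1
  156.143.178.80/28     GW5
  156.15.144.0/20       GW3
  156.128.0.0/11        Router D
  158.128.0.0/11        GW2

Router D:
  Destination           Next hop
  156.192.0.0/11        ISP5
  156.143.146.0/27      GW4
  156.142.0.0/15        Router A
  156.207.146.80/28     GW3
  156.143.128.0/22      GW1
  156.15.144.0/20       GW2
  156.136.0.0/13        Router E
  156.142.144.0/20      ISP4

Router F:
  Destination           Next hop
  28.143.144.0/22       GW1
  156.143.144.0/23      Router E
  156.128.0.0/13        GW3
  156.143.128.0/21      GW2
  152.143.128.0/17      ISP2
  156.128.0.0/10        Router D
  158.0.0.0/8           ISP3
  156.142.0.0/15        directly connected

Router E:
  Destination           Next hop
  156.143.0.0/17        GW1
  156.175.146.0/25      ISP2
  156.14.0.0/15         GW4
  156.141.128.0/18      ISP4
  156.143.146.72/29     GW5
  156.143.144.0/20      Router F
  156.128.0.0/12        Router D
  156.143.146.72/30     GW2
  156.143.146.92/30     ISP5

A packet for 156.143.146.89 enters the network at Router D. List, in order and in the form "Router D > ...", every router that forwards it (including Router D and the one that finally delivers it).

At Router D: longest match for 156.143.146.89 is 156.142.0.0/15 -> Router A
At Router A: longest match for 156.143.146.89 is 156.143.128.0/17 -> Router E
At Router E: longest match for 156.143.146.89 is 156.143.144.0/20 -> Router F
At Router F: longest match for 156.143.146.89 is 156.142.0.0/15 -> directly connected

Router D > Router A > Router E > Router F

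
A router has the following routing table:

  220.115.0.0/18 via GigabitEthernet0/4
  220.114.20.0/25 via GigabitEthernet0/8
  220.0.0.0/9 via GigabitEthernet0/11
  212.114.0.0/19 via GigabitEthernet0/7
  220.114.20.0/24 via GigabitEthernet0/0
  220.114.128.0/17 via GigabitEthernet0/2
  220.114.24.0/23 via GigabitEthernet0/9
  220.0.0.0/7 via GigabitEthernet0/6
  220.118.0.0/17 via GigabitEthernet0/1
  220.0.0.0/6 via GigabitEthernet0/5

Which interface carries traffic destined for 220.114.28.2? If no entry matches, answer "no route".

Routes whose prefix contains 220.114.28.2:
  220.0.0.0/6 (220.0.0.0 - 223.255.255.255) -> GigabitEthernet0/5
  220.0.0.0/7 (220.0.0.0 - 221.255.255.255) -> GigabitEthernet0/6
  220.0.0.0/9 (220.0.0.0 - 220.127.255.255) -> GigabitEthernet0/11
More-specific entries that do NOT match:
  220.114.20.0/25 (220.114.20.0 - 220.114.20.127) does not contain 220.114.28.2
  220.114.20.0/24 (220.114.20.0 - 220.114.20.255) does not contain 220.114.28.2
  220.114.24.0/23 (220.114.24.0 - 220.114.25.255) does not contain 220.114.28.2
  212.114.0.0/19 (212.114.0.0 - 212.114.31.255) does not contain 220.114.28.2
  220.115.0.0/18 (220.115.0.0 - 220.115.63.255) does not contain 220.114.28.2
  220.114.128.0/17 (220.114.128.0 - 220.114.255.255) does not contain 220.114.28.2
  220.118.0.0/17 (220.118.0.0 - 220.118.127.255) does not contain 220.114.28.2
Longest matching prefix is /9 -> interface GigabitEthernet0/11.

GigabitEthernet0/11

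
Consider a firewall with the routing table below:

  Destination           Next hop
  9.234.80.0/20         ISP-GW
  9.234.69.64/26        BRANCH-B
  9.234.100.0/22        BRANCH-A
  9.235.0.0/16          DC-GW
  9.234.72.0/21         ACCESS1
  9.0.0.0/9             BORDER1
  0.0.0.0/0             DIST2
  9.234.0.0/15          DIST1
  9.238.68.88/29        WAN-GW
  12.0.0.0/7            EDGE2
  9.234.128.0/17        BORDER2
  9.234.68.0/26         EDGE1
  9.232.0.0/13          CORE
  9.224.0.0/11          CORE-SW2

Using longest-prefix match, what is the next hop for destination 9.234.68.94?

Routes whose prefix contains 9.234.68.94:
  0.0.0.0/0 (default, matches everything) -> DIST2
  9.224.0.0/11 (9.224.0.0 - 9.255.255.255) -> CORE-SW2
  9.232.0.0/13 (9.232.0.0 - 9.239.255.255) -> CORE
  9.234.0.0/15 (9.234.0.0 - 9.235.255.255) -> DIST1
More-specific entries that do NOT match:
  9.238.68.88/29 (9.238.68.88 - 9.238.68.95) does not contain 9.234.68.94
  9.234.69.64/26 (9.234.69.64 - 9.234.69.127) does not contain 9.234.68.94
  9.234.68.0/26 (9.234.68.0 - 9.234.68.63) does not contain 9.234.68.94
  9.234.100.0/22 (9.234.100.0 - 9.234.103.255) does not contain 9.234.68.94
  9.234.72.0/21 (9.234.72.0 - 9.234.79.255) does not contain 9.234.68.94
  9.234.80.0/20 (9.234.80.0 - 9.234.95.255) does not contain 9.234.68.94
  9.234.128.0/17 (9.234.128.0 - 9.234.255.255) does not contain 9.234.68.94
  9.235.0.0/16 (9.235.0.0 - 9.235.255.255) does not contain 9.234.68.94
Longest matching prefix is /15 -> next hop DIST1.

DIST1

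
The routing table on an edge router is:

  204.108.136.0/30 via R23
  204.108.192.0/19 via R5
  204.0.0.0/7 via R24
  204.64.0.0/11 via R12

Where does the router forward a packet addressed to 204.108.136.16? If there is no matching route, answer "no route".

Routes whose prefix contains 204.108.136.16:
  204.0.0.0/7 (204.0.0.0 - 205.255.255.255) -> R24
More-specific entries that do NOT match:
  204.108.136.0/30 (204.108.136.0 - 204.108.136.3) does not contain 204.108.136.16
  204.108.192.0/19 (204.108.192.0 - 204.108.223.255) does not contain 204.108.136.16
  204.64.0.0/11 (204.64.0.0 - 204.95.255.255) does not contain 204.108.136.16
Longest matching prefix is /7 -> next hop R24.

R24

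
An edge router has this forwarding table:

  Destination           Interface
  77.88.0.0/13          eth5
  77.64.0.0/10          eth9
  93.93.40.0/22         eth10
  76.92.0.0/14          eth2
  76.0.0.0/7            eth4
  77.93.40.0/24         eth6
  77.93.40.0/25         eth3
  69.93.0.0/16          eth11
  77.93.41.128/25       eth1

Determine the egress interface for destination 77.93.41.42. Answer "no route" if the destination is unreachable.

eth5

Routes whose prefix contains 77.93.41.42:
  76.0.0.0/7 (76.0.0.0 - 77.255.255.255) -> eth4
  77.64.0.0/10 (77.64.0.0 - 77.127.255.255) -> eth9
  77.88.0.0/13 (77.88.0.0 - 77.95.255.255) -> eth5
More-specific entries that do NOT match:
  77.93.40.0/25 (77.93.40.0 - 77.93.40.127) does not contain 77.93.41.42
  77.93.41.128/25 (77.93.41.128 - 77.93.41.255) does not contain 77.93.41.42
  77.93.40.0/24 (77.93.40.0 - 77.93.40.255) does not contain 77.93.41.42
  93.93.40.0/22 (93.93.40.0 - 93.93.43.255) does not contain 77.93.41.42
  69.93.0.0/16 (69.93.0.0 - 69.93.255.255) does not contain 77.93.41.42
  76.92.0.0/14 (76.92.0.0 - 76.95.255.255) does not contain 77.93.41.42
Longest matching prefix is /13 -> interface eth5.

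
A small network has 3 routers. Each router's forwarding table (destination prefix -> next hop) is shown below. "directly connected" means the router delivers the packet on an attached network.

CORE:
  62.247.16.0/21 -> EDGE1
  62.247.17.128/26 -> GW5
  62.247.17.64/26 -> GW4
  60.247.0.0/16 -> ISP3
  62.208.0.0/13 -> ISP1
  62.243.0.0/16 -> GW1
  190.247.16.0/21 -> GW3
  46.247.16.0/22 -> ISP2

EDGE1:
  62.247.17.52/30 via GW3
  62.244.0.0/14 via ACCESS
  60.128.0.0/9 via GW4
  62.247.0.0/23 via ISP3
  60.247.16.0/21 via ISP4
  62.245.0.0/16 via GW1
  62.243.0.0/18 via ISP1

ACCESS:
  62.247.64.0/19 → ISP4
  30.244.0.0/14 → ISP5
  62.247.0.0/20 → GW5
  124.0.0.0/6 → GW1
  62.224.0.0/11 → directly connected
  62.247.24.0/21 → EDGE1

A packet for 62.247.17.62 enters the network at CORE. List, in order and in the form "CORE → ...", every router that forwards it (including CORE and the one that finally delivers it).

CORE → EDGE1 → ACCESS

At CORE: longest match for 62.247.17.62 is 62.247.16.0/21 -> EDGE1
At EDGE1: longest match for 62.247.17.62 is 62.244.0.0/14 -> ACCESS
At ACCESS: longest match for 62.247.17.62 is 62.224.0.0/11 -> directly connected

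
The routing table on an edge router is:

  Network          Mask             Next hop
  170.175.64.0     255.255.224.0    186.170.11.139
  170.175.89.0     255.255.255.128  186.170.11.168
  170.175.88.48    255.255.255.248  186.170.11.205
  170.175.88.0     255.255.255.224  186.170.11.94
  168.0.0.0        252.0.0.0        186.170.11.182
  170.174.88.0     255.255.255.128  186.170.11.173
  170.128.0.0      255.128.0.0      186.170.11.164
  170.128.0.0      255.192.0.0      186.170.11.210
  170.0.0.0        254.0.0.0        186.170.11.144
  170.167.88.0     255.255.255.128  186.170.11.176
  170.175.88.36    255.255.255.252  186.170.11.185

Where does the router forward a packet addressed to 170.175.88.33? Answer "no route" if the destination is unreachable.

Routes whose prefix contains 170.175.88.33:
  168.0.0.0/6 (168.0.0.0 - 171.255.255.255) -> 186.170.11.182
  170.0.0.0/7 (170.0.0.0 - 171.255.255.255) -> 186.170.11.144
  170.128.0.0/9 (170.128.0.0 - 170.255.255.255) -> 186.170.11.164
  170.128.0.0/10 (170.128.0.0 - 170.191.255.255) -> 186.170.11.210
  170.175.64.0/19 (170.175.64.0 - 170.175.95.255) -> 186.170.11.139
More-specific entries that do NOT match:
  170.175.88.36/30 (170.175.88.36 - 170.175.88.39) does not contain 170.175.88.33
  170.175.88.48/29 (170.175.88.48 - 170.175.88.55) does not contain 170.175.88.33
  170.175.88.0/27 (170.175.88.0 - 170.175.88.31) does not contain 170.175.88.33
  170.175.89.0/25 (170.175.89.0 - 170.175.89.127) does not contain 170.175.88.33
  170.174.88.0/25 (170.174.88.0 - 170.174.88.127) does not contain 170.175.88.33
  170.167.88.0/25 (170.167.88.0 - 170.167.88.127) does not contain 170.175.88.33
Longest matching prefix is /19 -> next hop 186.170.11.139.

186.170.11.139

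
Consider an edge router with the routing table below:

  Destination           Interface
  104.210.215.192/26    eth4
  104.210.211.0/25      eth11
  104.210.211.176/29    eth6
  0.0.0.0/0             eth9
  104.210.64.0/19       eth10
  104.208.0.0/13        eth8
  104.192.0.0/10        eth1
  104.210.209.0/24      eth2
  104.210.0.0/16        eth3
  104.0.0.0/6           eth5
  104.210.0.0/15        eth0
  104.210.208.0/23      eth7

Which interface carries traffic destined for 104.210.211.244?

Routes whose prefix contains 104.210.211.244:
  0.0.0.0/0 (default, matches everything) -> eth9
  104.0.0.0/6 (104.0.0.0 - 107.255.255.255) -> eth5
  104.192.0.0/10 (104.192.0.0 - 104.255.255.255) -> eth1
  104.208.0.0/13 (104.208.0.0 - 104.215.255.255) -> eth8
  104.210.0.0/15 (104.210.0.0 - 104.211.255.255) -> eth0
  104.210.0.0/16 (104.210.0.0 - 104.210.255.255) -> eth3
More-specific entries that do NOT match:
  104.210.211.176/29 (104.210.211.176 - 104.210.211.183) does not contain 104.210.211.244
  104.210.215.192/26 (104.210.215.192 - 104.210.215.255) does not contain 104.210.211.244
  104.210.211.0/25 (104.210.211.0 - 104.210.211.127) does not contain 104.210.211.244
  104.210.209.0/24 (104.210.209.0 - 104.210.209.255) does not contain 104.210.211.244
  104.210.208.0/23 (104.210.208.0 - 104.210.209.255) does not contain 104.210.211.244
  104.210.64.0/19 (104.210.64.0 - 104.210.95.255) does not contain 104.210.211.244
Longest matching prefix is /16 -> interface eth3.

eth3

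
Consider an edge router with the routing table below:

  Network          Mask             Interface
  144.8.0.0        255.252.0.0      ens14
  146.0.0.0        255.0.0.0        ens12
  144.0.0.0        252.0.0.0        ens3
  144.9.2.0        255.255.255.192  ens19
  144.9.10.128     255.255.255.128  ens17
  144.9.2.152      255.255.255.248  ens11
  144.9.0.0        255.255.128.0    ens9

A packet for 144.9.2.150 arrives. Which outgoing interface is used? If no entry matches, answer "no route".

Routes whose prefix contains 144.9.2.150:
  144.0.0.0/6 (144.0.0.0 - 147.255.255.255) -> ens3
  144.8.0.0/14 (144.8.0.0 - 144.11.255.255) -> ens14
  144.9.0.0/17 (144.9.0.0 - 144.9.127.255) -> ens9
More-specific entries that do NOT match:
  144.9.2.152/29 (144.9.2.152 - 144.9.2.159) does not contain 144.9.2.150
  144.9.2.0/26 (144.9.2.0 - 144.9.2.63) does not contain 144.9.2.150
  144.9.10.128/25 (144.9.10.128 - 144.9.10.255) does not contain 144.9.2.150
Longest matching prefix is /17 -> interface ens9.

ens9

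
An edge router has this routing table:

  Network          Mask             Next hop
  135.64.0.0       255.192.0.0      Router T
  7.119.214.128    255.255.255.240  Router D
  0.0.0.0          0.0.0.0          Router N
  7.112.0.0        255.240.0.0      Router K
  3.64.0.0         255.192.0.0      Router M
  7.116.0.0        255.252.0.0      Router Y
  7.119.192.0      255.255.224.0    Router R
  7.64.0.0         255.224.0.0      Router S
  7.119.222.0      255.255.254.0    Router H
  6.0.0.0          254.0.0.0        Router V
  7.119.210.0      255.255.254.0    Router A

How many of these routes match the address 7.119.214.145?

5

Prefixes containing 7.119.214.145:
  0.0.0.0/0 (default, matches everything)
  6.0.0.0/7 (6.0.0.0 - 7.255.255.255)
  7.112.0.0/12 (7.112.0.0 - 7.127.255.255)
  7.116.0.0/14 (7.116.0.0 - 7.119.255.255)
  7.119.192.0/19 (7.119.192.0 - 7.119.223.255)
Total matching entries: 5.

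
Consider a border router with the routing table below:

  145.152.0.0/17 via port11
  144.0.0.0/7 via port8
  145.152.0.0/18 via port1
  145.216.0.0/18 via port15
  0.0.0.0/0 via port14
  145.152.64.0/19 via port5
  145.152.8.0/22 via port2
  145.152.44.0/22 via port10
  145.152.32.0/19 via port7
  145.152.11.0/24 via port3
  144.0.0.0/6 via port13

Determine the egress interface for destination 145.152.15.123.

Routes whose prefix contains 145.152.15.123:
  0.0.0.0/0 (default, matches everything) -> port14
  144.0.0.0/6 (144.0.0.0 - 147.255.255.255) -> port13
  144.0.0.0/7 (144.0.0.0 - 145.255.255.255) -> port8
  145.152.0.0/17 (145.152.0.0 - 145.152.127.255) -> port11
  145.152.0.0/18 (145.152.0.0 - 145.152.63.255) -> port1
More-specific entries that do NOT match:
  145.152.11.0/24 (145.152.11.0 - 145.152.11.255) does not contain 145.152.15.123
  145.152.8.0/22 (145.152.8.0 - 145.152.11.255) does not contain 145.152.15.123
  145.152.44.0/22 (145.152.44.0 - 145.152.47.255) does not contain 145.152.15.123
  145.152.64.0/19 (145.152.64.0 - 145.152.95.255) does not contain 145.152.15.123
  145.152.32.0/19 (145.152.32.0 - 145.152.63.255) does not contain 145.152.15.123
Longest matching prefix is /18 -> interface port1.

port1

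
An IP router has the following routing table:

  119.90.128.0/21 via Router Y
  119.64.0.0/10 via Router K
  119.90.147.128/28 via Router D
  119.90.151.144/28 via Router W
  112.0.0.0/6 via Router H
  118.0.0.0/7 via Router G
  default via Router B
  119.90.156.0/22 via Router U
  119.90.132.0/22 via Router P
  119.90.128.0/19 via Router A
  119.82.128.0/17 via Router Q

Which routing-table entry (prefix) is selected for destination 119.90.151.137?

119.90.128.0/19

Entries matching 119.90.151.137:
  0.0.0.0/0 (default, matches everything)
  118.0.0.0/7 (118.0.0.0 - 119.255.255.255)
  119.64.0.0/10 (119.64.0.0 - 119.127.255.255)
  119.90.128.0/19 (119.90.128.0 - 119.90.159.255)
Most specific is 119.90.128.0/19.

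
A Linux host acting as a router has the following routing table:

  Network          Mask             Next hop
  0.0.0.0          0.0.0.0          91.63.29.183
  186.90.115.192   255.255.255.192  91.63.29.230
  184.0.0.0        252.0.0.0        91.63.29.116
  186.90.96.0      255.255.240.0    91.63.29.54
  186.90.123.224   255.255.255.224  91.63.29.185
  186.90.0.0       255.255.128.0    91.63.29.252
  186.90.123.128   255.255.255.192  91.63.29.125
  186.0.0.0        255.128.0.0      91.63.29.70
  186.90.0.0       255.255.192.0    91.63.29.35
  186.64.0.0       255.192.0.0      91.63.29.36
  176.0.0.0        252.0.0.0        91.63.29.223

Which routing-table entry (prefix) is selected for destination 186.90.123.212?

186.90.0.0/17

Entries matching 186.90.123.212:
  0.0.0.0/0 (default, matches everything)
  184.0.0.0/6 (184.0.0.0 - 187.255.255.255)
  186.0.0.0/9 (186.0.0.0 - 186.127.255.255)
  186.64.0.0/10 (186.64.0.0 - 186.127.255.255)
  186.90.0.0/17 (186.90.0.0 - 186.90.127.255)
Most specific is 186.90.0.0/17.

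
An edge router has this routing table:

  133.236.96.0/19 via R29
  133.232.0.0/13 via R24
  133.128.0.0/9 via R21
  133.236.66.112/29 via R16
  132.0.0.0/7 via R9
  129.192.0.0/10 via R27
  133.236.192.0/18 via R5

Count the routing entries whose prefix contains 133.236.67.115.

Prefixes containing 133.236.67.115:
  132.0.0.0/7 (132.0.0.0 - 133.255.255.255)
  133.128.0.0/9 (133.128.0.0 - 133.255.255.255)
  133.232.0.0/13 (133.232.0.0 - 133.239.255.255)
Total matching entries: 3.

3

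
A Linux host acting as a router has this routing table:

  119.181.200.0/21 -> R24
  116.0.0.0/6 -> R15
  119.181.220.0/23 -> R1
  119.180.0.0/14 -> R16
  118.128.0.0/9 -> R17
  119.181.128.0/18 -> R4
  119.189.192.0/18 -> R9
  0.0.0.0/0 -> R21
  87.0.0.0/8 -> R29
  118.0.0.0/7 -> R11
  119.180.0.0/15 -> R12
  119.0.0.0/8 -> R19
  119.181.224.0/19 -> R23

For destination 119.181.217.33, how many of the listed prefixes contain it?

Prefixes containing 119.181.217.33:
  0.0.0.0/0 (default, matches everything)
  116.0.0.0/6 (116.0.0.0 - 119.255.255.255)
  118.0.0.0/7 (118.0.0.0 - 119.255.255.255)
  119.0.0.0/8 (119.0.0.0 - 119.255.255.255)
  119.180.0.0/14 (119.180.0.0 - 119.183.255.255)
  119.180.0.0/15 (119.180.0.0 - 119.181.255.255)
Total matching entries: 6.

6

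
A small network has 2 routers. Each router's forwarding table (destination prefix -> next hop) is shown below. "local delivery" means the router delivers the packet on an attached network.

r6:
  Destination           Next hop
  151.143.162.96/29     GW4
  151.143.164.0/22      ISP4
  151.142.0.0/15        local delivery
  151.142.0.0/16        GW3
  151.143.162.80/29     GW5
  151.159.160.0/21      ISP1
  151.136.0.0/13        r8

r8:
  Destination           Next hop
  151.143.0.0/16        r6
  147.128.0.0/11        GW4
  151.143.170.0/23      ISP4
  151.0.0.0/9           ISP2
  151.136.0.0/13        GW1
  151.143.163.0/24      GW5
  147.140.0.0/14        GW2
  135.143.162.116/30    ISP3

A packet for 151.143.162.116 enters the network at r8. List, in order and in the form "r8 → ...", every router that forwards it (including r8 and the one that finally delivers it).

r8 → r6

At r8: longest match for 151.143.162.116 is 151.143.0.0/16 -> r6
At r6: longest match for 151.143.162.116 is 151.142.0.0/15 -> local delivery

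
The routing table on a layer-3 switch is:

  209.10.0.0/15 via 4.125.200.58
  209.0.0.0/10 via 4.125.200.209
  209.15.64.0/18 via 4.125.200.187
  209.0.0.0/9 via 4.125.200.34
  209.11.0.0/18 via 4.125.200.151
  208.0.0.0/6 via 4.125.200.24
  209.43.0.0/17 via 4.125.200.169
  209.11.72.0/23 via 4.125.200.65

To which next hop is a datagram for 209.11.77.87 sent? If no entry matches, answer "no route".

4.125.200.58

Routes whose prefix contains 209.11.77.87:
  208.0.0.0/6 (208.0.0.0 - 211.255.255.255) -> 4.125.200.24
  209.0.0.0/9 (209.0.0.0 - 209.127.255.255) -> 4.125.200.34
  209.0.0.0/10 (209.0.0.0 - 209.63.255.255) -> 4.125.200.209
  209.10.0.0/15 (209.10.0.0 - 209.11.255.255) -> 4.125.200.58
More-specific entries that do NOT match:
  209.11.72.0/23 (209.11.72.0 - 209.11.73.255) does not contain 209.11.77.87
  209.15.64.0/18 (209.15.64.0 - 209.15.127.255) does not contain 209.11.77.87
  209.11.0.0/18 (209.11.0.0 - 209.11.63.255) does not contain 209.11.77.87
  209.43.0.0/17 (209.43.0.0 - 209.43.127.255) does not contain 209.11.77.87
Longest matching prefix is /15 -> next hop 4.125.200.58.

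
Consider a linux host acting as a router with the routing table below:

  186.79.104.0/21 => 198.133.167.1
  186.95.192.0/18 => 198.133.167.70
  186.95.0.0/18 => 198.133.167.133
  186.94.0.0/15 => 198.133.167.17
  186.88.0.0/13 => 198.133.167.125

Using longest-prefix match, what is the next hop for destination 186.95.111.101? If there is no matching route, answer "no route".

Routes whose prefix contains 186.95.111.101:
  186.88.0.0/13 (186.88.0.0 - 186.95.255.255) -> 198.133.167.125
  186.94.0.0/15 (186.94.0.0 - 186.95.255.255) -> 198.133.167.17
More-specific entries that do NOT match:
  186.79.104.0/21 (186.79.104.0 - 186.79.111.255) does not contain 186.95.111.101
  186.95.192.0/18 (186.95.192.0 - 186.95.255.255) does not contain 186.95.111.101
  186.95.0.0/18 (186.95.0.0 - 186.95.63.255) does not contain 186.95.111.101
Longest matching prefix is /15 -> next hop 198.133.167.17.

198.133.167.17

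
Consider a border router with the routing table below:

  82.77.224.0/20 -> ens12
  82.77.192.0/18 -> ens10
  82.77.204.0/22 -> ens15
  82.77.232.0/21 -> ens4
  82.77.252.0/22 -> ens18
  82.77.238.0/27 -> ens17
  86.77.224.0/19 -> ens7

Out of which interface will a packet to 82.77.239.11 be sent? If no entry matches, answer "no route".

ens4

Routes whose prefix contains 82.77.239.11:
  82.77.192.0/18 (82.77.192.0 - 82.77.255.255) -> ens10
  82.77.224.0/20 (82.77.224.0 - 82.77.239.255) -> ens12
  82.77.232.0/21 (82.77.232.0 - 82.77.239.255) -> ens4
More-specific entries that do NOT match:
  82.77.238.0/27 (82.77.238.0 - 82.77.238.31) does not contain 82.77.239.11
  82.77.204.0/22 (82.77.204.0 - 82.77.207.255) does not contain 82.77.239.11
  82.77.252.0/22 (82.77.252.0 - 82.77.255.255) does not contain 82.77.239.11
Longest matching prefix is /21 -> interface ens4.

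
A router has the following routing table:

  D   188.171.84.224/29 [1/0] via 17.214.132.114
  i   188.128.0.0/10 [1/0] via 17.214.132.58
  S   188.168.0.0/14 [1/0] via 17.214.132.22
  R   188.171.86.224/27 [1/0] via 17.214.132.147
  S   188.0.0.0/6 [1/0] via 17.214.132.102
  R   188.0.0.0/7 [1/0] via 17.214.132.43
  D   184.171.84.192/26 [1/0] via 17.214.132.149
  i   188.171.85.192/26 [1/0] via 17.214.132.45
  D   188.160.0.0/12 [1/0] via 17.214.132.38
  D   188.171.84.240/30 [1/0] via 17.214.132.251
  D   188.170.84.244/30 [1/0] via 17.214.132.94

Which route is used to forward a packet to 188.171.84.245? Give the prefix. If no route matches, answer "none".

Entries matching 188.171.84.245:
  188.0.0.0/6 (188.0.0.0 - 191.255.255.255)
  188.0.0.0/7 (188.0.0.0 - 189.255.255.255)
  188.128.0.0/10 (188.128.0.0 - 188.191.255.255)
  188.160.0.0/12 (188.160.0.0 - 188.175.255.255)
  188.168.0.0/14 (188.168.0.0 - 188.171.255.255)
Most specific is 188.168.0.0/14.

188.168.0.0/14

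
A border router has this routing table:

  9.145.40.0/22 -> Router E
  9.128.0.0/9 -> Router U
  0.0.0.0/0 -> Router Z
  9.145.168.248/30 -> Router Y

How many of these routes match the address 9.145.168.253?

2

Prefixes containing 9.145.168.253:
  0.0.0.0/0 (default, matches everything)
  9.128.0.0/9 (9.128.0.0 - 9.255.255.255)
Total matching entries: 2.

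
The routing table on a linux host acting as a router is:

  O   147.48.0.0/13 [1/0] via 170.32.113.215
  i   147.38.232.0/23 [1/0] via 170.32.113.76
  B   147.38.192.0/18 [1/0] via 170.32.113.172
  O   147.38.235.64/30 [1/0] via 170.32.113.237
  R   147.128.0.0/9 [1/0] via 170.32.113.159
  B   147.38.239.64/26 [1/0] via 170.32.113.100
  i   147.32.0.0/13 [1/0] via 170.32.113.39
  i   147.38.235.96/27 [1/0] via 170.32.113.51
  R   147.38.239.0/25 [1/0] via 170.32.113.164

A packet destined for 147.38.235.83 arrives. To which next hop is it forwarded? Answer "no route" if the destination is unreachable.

170.32.113.172

Routes whose prefix contains 147.38.235.83:
  147.32.0.0/13 (147.32.0.0 - 147.39.255.255) -> 170.32.113.39
  147.38.192.0/18 (147.38.192.0 - 147.38.255.255) -> 170.32.113.172
More-specific entries that do NOT match:
  147.38.235.64/30 (147.38.235.64 - 147.38.235.67) does not contain 147.38.235.83
  147.38.235.96/27 (147.38.235.96 - 147.38.235.127) does not contain 147.38.235.83
  147.38.239.64/26 (147.38.239.64 - 147.38.239.127) does not contain 147.38.235.83
  147.38.239.0/25 (147.38.239.0 - 147.38.239.127) does not contain 147.38.235.83
  147.38.232.0/23 (147.38.232.0 - 147.38.233.255) does not contain 147.38.235.83
Longest matching prefix is /18 -> next hop 170.32.113.172.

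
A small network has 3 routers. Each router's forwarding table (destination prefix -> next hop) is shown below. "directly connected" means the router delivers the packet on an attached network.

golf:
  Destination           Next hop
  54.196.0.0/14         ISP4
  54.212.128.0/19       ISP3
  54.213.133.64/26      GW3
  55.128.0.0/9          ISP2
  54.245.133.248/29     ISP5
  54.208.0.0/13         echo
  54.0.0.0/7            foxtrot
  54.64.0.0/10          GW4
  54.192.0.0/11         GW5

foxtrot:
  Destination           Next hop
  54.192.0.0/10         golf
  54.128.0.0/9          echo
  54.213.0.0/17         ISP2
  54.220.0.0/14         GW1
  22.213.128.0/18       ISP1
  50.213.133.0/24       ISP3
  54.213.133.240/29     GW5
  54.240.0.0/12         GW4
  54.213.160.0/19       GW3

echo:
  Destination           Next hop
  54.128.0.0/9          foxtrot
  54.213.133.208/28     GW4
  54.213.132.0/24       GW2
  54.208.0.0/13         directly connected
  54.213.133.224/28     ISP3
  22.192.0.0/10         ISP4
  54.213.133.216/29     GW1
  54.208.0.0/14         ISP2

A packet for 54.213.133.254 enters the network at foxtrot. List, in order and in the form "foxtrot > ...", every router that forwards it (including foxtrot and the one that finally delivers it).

foxtrot > golf > echo

At foxtrot: longest match for 54.213.133.254 is 54.192.0.0/10 -> golf
At golf: longest match for 54.213.133.254 is 54.208.0.0/13 -> echo
At echo: longest match for 54.213.133.254 is 54.208.0.0/13 -> directly connected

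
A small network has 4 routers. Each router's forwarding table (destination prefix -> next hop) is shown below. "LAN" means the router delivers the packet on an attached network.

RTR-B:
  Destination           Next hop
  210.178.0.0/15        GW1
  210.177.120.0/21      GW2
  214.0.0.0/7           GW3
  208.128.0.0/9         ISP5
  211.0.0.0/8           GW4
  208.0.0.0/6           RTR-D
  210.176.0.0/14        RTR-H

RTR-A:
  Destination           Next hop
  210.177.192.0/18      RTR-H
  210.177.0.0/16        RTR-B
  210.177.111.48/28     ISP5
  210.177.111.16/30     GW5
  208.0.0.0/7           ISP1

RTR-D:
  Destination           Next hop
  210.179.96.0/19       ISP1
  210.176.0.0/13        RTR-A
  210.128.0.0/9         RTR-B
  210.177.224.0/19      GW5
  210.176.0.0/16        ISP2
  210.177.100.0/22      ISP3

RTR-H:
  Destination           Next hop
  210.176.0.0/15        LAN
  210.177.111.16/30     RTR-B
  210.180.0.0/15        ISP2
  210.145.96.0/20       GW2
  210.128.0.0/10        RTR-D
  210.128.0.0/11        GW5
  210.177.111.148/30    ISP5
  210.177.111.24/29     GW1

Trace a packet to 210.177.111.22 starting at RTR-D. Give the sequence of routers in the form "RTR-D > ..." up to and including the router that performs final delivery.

RTR-D > RTR-A > RTR-B > RTR-H

At RTR-D: longest match for 210.177.111.22 is 210.176.0.0/13 -> RTR-A
At RTR-A: longest match for 210.177.111.22 is 210.177.0.0/16 -> RTR-B
At RTR-B: longest match for 210.177.111.22 is 210.176.0.0/14 -> RTR-H
At RTR-H: longest match for 210.177.111.22 is 210.176.0.0/15 -> LAN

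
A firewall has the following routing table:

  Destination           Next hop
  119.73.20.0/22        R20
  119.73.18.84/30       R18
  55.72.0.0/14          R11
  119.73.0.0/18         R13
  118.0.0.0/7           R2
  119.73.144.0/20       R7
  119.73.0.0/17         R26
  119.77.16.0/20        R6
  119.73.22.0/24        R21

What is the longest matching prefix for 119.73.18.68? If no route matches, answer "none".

119.73.0.0/18

Entries matching 119.73.18.68:
  118.0.0.0/7 (118.0.0.0 - 119.255.255.255)
  119.73.0.0/17 (119.73.0.0 - 119.73.127.255)
  119.73.0.0/18 (119.73.0.0 - 119.73.63.255)
Most specific is 119.73.0.0/18.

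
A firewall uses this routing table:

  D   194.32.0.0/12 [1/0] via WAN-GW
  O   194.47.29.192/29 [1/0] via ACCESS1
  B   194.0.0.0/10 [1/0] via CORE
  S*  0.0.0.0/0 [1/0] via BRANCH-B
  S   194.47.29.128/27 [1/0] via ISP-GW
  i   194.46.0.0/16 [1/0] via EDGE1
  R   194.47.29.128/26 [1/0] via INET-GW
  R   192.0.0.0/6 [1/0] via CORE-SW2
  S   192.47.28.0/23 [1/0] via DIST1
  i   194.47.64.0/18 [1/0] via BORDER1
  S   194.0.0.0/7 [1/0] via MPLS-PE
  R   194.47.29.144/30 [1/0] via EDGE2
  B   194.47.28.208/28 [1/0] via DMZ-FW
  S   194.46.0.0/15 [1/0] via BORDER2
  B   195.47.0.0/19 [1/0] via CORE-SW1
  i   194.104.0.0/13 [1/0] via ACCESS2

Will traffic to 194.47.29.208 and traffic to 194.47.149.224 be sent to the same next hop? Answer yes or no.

yes

194.47.29.208: longest match 194.46.0.0/15 -> BORDER2
194.47.149.224: longest match 194.46.0.0/15 -> BORDER2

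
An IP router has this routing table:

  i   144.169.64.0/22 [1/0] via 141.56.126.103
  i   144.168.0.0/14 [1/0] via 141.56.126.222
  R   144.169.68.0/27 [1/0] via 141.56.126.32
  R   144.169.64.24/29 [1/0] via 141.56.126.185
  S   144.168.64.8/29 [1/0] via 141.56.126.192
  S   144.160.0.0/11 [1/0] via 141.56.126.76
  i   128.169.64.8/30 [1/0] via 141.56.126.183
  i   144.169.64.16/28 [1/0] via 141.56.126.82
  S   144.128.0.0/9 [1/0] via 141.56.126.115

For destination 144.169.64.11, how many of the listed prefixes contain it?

4

Prefixes containing 144.169.64.11:
  144.128.0.0/9 (144.128.0.0 - 144.255.255.255)
  144.160.0.0/11 (144.160.0.0 - 144.191.255.255)
  144.168.0.0/14 (144.168.0.0 - 144.171.255.255)
  144.169.64.0/22 (144.169.64.0 - 144.169.67.255)
Total matching entries: 4.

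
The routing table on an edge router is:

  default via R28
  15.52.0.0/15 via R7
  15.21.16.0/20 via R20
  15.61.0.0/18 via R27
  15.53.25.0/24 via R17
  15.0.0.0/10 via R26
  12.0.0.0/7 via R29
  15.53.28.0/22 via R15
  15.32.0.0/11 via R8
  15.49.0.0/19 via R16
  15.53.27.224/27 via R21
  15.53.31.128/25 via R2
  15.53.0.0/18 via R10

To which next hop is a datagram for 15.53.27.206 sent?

Routes whose prefix contains 15.53.27.206:
  0.0.0.0/0 (default, matches everything) -> R28
  15.0.0.0/10 (15.0.0.0 - 15.63.255.255) -> R26
  15.32.0.0/11 (15.32.0.0 - 15.63.255.255) -> R8
  15.52.0.0/15 (15.52.0.0 - 15.53.255.255) -> R7
  15.53.0.0/18 (15.53.0.0 - 15.53.63.255) -> R10
More-specific entries that do NOT match:
  15.53.27.224/27 (15.53.27.224 - 15.53.27.255) does not contain 15.53.27.206
  15.53.31.128/25 (15.53.31.128 - 15.53.31.255) does not contain 15.53.27.206
  15.53.25.0/24 (15.53.25.0 - 15.53.25.255) does not contain 15.53.27.206
  15.53.28.0/22 (15.53.28.0 - 15.53.31.255) does not contain 15.53.27.206
  15.21.16.0/20 (15.21.16.0 - 15.21.31.255) does not contain 15.53.27.206
  15.49.0.0/19 (15.49.0.0 - 15.49.31.255) does not contain 15.53.27.206
Longest matching prefix is /18 -> next hop R10.

R10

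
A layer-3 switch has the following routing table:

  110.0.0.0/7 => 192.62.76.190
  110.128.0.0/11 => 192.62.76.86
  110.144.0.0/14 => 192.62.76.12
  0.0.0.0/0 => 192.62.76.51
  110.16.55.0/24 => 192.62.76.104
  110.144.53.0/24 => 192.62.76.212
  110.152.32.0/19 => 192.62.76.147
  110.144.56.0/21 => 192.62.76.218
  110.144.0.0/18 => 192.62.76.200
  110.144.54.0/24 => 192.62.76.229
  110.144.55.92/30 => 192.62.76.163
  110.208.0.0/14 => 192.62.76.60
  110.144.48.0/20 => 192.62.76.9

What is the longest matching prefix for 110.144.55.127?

Entries matching 110.144.55.127:
  0.0.0.0/0 (default, matches everything)
  110.0.0.0/7 (110.0.0.0 - 111.255.255.255)
  110.128.0.0/11 (110.128.0.0 - 110.159.255.255)
  110.144.0.0/14 (110.144.0.0 - 110.147.255.255)
  110.144.0.0/18 (110.144.0.0 - 110.144.63.255)
  110.144.48.0/20 (110.144.48.0 - 110.144.63.255)
Most specific is 110.144.48.0/20.

110.144.48.0/20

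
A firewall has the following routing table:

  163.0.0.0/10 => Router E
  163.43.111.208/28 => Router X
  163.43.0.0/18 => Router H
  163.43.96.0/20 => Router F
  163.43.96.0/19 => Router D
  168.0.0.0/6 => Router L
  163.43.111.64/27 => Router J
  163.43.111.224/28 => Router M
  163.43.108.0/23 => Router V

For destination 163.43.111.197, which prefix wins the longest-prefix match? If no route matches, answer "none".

Entries matching 163.43.111.197:
  163.0.0.0/10 (163.0.0.0 - 163.63.255.255)
  163.43.96.0/19 (163.43.96.0 - 163.43.127.255)
  163.43.96.0/20 (163.43.96.0 - 163.43.111.255)
Most specific is 163.43.96.0/20.

163.43.96.0/20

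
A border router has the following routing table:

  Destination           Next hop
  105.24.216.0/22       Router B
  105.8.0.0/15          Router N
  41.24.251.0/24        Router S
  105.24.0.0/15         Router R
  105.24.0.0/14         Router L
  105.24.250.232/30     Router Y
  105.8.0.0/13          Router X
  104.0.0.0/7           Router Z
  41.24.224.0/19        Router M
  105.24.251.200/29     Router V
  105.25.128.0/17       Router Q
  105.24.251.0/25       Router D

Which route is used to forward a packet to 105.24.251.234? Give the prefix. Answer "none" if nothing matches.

105.24.0.0/15

Entries matching 105.24.251.234:
  104.0.0.0/7 (104.0.0.0 - 105.255.255.255)
  105.24.0.0/14 (105.24.0.0 - 105.27.255.255)
  105.24.0.0/15 (105.24.0.0 - 105.25.255.255)
Most specific is 105.24.0.0/15.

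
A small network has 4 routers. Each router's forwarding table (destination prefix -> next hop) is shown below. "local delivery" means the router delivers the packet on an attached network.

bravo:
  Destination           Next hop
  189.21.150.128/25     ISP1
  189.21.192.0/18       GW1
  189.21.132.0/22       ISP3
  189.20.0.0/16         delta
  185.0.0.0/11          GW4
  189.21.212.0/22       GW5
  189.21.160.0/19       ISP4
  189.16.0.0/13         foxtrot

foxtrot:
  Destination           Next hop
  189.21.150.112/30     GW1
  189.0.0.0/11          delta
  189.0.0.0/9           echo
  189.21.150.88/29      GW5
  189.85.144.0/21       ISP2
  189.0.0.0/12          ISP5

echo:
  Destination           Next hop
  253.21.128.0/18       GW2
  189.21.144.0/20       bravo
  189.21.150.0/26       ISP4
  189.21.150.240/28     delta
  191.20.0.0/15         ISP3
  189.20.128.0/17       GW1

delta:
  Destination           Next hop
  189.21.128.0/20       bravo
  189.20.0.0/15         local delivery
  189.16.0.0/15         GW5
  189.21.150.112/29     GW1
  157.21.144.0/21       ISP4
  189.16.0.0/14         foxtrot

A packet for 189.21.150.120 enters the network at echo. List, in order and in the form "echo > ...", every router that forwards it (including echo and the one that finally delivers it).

echo > bravo > foxtrot > delta

At echo: longest match for 189.21.150.120 is 189.21.144.0/20 -> bravo
At bravo: longest match for 189.21.150.120 is 189.16.0.0/13 -> foxtrot
At foxtrot: longest match for 189.21.150.120 is 189.0.0.0/11 -> delta
At delta: longest match for 189.21.150.120 is 189.20.0.0/15 -> local delivery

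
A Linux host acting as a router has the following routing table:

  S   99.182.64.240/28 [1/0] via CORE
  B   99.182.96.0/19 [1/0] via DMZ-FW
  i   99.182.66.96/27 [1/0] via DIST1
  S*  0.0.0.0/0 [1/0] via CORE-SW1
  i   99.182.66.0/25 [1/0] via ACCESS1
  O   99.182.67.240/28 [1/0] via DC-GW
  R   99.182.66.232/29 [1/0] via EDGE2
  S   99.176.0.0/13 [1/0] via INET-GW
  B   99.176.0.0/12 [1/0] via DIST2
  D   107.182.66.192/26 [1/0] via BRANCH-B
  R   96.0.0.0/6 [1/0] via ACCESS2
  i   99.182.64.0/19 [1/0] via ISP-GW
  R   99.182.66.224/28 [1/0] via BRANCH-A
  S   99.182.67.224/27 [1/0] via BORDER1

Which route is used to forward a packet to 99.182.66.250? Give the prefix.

Entries matching 99.182.66.250:
  0.0.0.0/0 (default, matches everything)
  96.0.0.0/6 (96.0.0.0 - 99.255.255.255)
  99.176.0.0/12 (99.176.0.0 - 99.191.255.255)
  99.176.0.0/13 (99.176.0.0 - 99.183.255.255)
  99.182.64.0/19 (99.182.64.0 - 99.182.95.255)
Most specific is 99.182.64.0/19.

99.182.64.0/19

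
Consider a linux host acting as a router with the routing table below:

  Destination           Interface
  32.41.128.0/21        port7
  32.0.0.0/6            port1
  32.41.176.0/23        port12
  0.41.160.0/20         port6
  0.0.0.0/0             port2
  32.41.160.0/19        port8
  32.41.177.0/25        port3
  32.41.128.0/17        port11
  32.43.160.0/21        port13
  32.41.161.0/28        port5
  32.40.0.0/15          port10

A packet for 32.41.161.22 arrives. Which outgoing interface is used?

Routes whose prefix contains 32.41.161.22:
  0.0.0.0/0 (default, matches everything) -> port2
  32.0.0.0/6 (32.0.0.0 - 35.255.255.255) -> port1
  32.40.0.0/15 (32.40.0.0 - 32.41.255.255) -> port10
  32.41.128.0/17 (32.41.128.0 - 32.41.255.255) -> port11
  32.41.160.0/19 (32.41.160.0 - 32.41.191.255) -> port8
More-specific entries that do NOT match:
  32.41.161.0/28 (32.41.161.0 - 32.41.161.15) does not contain 32.41.161.22
  32.41.177.0/25 (32.41.177.0 - 32.41.177.127) does not contain 32.41.161.22
  32.41.176.0/23 (32.41.176.0 - 32.41.177.255) does not contain 32.41.161.22
  32.41.128.0/21 (32.41.128.0 - 32.41.135.255) does not contain 32.41.161.22
  32.43.160.0/21 (32.43.160.0 - 32.43.167.255) does not contain 32.41.161.22
  0.41.160.0/20 (0.41.160.0 - 0.41.175.255) does not contain 32.41.161.22
Longest matching prefix is /19 -> interface port8.

port8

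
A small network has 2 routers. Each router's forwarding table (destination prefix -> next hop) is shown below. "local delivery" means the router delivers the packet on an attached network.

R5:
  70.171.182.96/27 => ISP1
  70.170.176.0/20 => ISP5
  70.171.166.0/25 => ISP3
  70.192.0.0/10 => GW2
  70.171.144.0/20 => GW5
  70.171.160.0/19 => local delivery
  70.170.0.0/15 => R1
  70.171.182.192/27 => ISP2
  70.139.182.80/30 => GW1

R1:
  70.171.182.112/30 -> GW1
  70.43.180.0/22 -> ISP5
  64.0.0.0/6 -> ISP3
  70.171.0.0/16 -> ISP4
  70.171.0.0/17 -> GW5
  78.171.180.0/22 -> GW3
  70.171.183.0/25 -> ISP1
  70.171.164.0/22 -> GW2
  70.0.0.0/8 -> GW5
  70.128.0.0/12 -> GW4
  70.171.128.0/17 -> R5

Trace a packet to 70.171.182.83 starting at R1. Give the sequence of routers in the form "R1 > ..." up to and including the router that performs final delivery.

At R1: longest match for 70.171.182.83 is 70.171.128.0/17 -> R5
At R5: longest match for 70.171.182.83 is 70.171.160.0/19 -> local delivery

R1 > R5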